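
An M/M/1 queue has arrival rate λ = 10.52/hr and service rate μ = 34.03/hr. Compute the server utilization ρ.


ρ = λ/μ = 10.52/34.03 = 0.3091

Final: 0.3091


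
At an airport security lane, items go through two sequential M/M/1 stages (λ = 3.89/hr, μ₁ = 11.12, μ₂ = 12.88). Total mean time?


Each node sees arrival rate λ = 3.89/hr (tandem ⇒ throughput preserved).
W₁ = 1/(μ₁−λ) = 1/(11.12−3.89) = 0.13831 hr
W₂ = 1/(μ₂−λ) = 1/(12.88−3.89) = 0.11123 hr
W_total = W₁ + W₂ = 0.13831 + 0.11123 = 0.24955 hr

Final: 0.24955 hr


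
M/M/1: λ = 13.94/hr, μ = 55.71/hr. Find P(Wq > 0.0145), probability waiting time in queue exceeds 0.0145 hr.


ρ = 13.94/55.71 = 0.2502
P(Wq > t) = ρ·e^{−(μ−λ)t} = 0.2502·e^{−0.6057}
= 0.2502·0.545711 = 0.136550

Final: 0.136550


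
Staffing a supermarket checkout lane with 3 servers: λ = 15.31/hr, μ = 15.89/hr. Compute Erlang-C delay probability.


a = λ/μ = 0.9635; ρ = a/3 = 0.3212
P₀ = 0.377748 (from M/M/c formula)
C(c,a) = [a^c/(c!(1−ρ))]·P₀ = [0.89445/(6·0.6788)]·0.377748
= 0.21960·0.377748 = 0.082955

Final: 0.082955


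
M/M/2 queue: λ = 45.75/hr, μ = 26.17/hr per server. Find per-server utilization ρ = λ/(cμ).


ρ = λ/(cμ) = 45.75/(2·26.17) = 45.75/52.34 = 0.8741

Final: 0.8741


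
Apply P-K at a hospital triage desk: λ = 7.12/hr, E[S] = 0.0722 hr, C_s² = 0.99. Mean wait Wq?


ρ = λ·E[S] = 7.12·0.0722 = 0.5141
E[S²] = E[S]²(1+C_s²) = 0.0722²·(1+0.99) = 0.010374
Wq = λ·E[S²]/(2(1−ρ)) = 7.12·0.010374/(2·0.4859) = 0.07600 hr

Final: 0.07600 hr


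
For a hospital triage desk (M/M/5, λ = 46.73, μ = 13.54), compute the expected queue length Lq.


a = λ/μ = 3.4513; ρ = a/5 = 0.6903
P₀ = 0.027516
Lq = P₀·a^c·ρ / (c!·(1−ρ)²) = 0.027516·489.64980·0.6903/(120·0.09594)
= 0.80774

Final: 0.80774


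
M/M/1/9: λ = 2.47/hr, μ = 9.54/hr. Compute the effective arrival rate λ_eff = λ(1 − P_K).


ρ = 0.2589; P_K = (1−ρ)ρ^9/(1−ρ^10) = 0.000003874
λ_eff = λ(1 − P_K) = 2.47·(1 − 0.000003874) = 2.47·0.999996 = 2.4700 /hr

Final: 2.4700 /hr


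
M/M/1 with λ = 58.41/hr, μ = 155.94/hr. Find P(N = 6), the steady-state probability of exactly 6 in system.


ρ = 58.41/155.94 = 0.3746
P_n = (1−ρ)·ρ^n = (1 − 0.3746)·0.3746^6 = 0.6254·0.002762 = 0.001727

Final: 0.001727


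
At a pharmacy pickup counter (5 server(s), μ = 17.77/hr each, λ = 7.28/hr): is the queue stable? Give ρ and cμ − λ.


Total capacity cμ = 5·17.77 = 88.85/hr
ρ = λ/(cμ) = 7.28/88.85 = 0.08194
Stable ⇔ ρ < 1: YES
Spare capacity = cμ − λ = 88.85 − 7.28 = 81.57/hr

Final: ρ = 0.08194; stable; margin = 81.57/hr


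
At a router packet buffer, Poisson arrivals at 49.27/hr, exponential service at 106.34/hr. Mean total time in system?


W = 1/(μ−λ) = 1/(106.34 − 49.27) = 1/57.07 = 0.01752 hr

Final: 0.01752 hr


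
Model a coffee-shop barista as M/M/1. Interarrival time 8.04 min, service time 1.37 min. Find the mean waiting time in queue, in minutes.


λ = 60/8.04 = 7.4627 /hr
μ = 60/1.37 = 43.7956 /hr
ρ = λ/μ = 7.4627/43.7956 = 0.1704
Wq = ρ/(μ−λ) = 0.1704/(43.7956−7.4627) = 0.004690 hr
In minutes: 0.004690·60 = 0.2814 min

Final: 0.2814 min


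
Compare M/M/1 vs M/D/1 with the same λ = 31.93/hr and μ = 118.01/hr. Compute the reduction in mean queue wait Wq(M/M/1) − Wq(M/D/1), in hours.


ρ = 31.93/118.01 = 0.2706
Wq(M/M/1) = ρ/(μ−λ) = 0.2706/86.08 = 0.003143 hr
Wq(M/D/1) = ρ/(2(μ−λ)) = 0.001572 hr
Savings = 0.003143 − 0.001572 = 0.001572 hr

Final: 0.001572 hr


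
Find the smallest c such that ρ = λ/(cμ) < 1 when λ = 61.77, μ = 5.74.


Stability requires cμ > λ ⇔ c > λ/μ.
λ/μ = 61.77/5.74 = 10.7613
Minimum integer c = ⌊10.7613⌋ + 1 = 11
Check: 11·5.74 = 63.14 > 61.77, while 10·5.74 = 57.40 ≤ 61.77

Final: 11 servers


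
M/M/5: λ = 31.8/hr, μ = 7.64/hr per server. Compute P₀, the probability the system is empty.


a = λ/μ = 31.8/7.64 = 4.1623; ρ = a/c = 0.8325
Σ_{k=0}^{4} a^k/k! (terms k=0..4) = 1.00000 + 4.16230 + 8.66239 + 12.01849 + 12.50615 = 38.34934
Tail: a^5/(5!(1−ρ)) = 1249.30595/(120·0.1675) = 62.13996
P₀ = 1/(38.34934 + 62.13996) = 1/100.48930 = 0.009951

Final: 0.009951


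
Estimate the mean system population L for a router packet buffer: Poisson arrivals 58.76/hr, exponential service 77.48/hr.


ρ = λ/μ = 58.76/77.48 = 0.7584
L = ρ/(1−ρ) = 0.7584/(1 − 0.7584) = 0.7584/0.2416 = 3.1389

Final: 3.1389


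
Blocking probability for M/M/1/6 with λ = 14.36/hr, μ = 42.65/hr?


ρ = λ/μ = 14.36/42.65 = 0.3367
P_K = (1−ρ)ρ^K/(1−ρ^(K+1)) = (0.6633·0.001457)/(1 − 0.0004905)
= 0.0009663/0.999509 = 0.0009668

Final: 0.0009668


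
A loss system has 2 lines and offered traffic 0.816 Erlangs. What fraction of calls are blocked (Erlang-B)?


B(c,a) = (a^c/c!) / Σ_{k=0}^{c} a^k/k!
a^2/2! = 0.332928
Σ terms (k=0..2): 1.00000 + 0.81600 + 0.33293 = 2.148928
B = 0.332928/2.148928 = 0.154927

Final: 0.154927


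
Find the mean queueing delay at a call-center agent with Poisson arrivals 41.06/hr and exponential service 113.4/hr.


ρ = 41.06/113.4 = 0.3621
Wq = ρ/(μ−λ) = 0.3621/(113.4 − 41.06) = 0.3621/72.34 = 0.005005 hr

Final: 0.005005 hr


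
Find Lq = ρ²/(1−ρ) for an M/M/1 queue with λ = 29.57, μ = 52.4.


ρ = 29.57/52.4 = 0.5643
Lq = ρ²/(1−ρ) = 0.3184/0.4357 = 0.7309

Final: 0.7309


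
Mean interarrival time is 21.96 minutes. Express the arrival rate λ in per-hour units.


λ = 1/(interarrival time) in consistent units.
1 hour = 60 min, so λ = 60/21.96 = 2.7322 per hour

Final: 2.7322 /hr


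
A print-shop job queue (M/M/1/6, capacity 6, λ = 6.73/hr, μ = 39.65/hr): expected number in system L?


ρ = 6.73/39.65 = 0.1697
L = ρ[1 − (K+1)ρ^K + Kρ^(K+1)] / [(1−ρ)(1−ρ^(K+1))]
Numerator: 0.1697·(1 − 7·0.00002391 + 6·0.000004059) = 0.169711
Denominator: (0.8303)·(0.999996) = 0.830261
L = 0.169711/0.830261 = 0.2044

Final: 0.2044


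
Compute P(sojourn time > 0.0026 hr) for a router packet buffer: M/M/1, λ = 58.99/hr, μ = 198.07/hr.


W ~ Exponential(μ−λ) for M/M/1.
μ − λ = 198.07 − 58.99 = 139.0800
P(W > t) = e^{−(μ−λ)t} = e^{−0.3616} = 0.696555

Final: 0.696555


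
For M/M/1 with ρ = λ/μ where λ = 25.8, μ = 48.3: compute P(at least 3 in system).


ρ = 25.8/48.3 = 0.5342
P(N ≥ n) = ρ^n = 0.5342^3 = 0.152411

Final: 0.152411


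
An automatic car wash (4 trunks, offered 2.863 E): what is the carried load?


B(4,2.863) = 0.190802 (Erlang-B)
Carried load = a(1 − B) = 2.863·(1 − 0.190802) = 2.863·0.809198 = 2.3167 E

Final: 2.3167 Erlangs


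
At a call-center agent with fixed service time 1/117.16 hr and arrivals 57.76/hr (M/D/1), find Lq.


ρ = 57.76/117.16 = 0.4930
M/D/1: Lq = ρ²/(2(1−ρ)) = 0.2431/(2·0.5070) = 0.23969

Final: 0.23969


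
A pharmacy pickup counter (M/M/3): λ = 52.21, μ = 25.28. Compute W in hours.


a = 2.0653; ρ = 0.6884; P₀ = 0.100908
Lq = P₀·a^c·ρ/(c!(1−ρ)²) = 1.05058
Wq = Lq/λ = 1.05058/52.21 = 0.02012 hr
W = Wq + 1/μ = 0.02012 + 0.03956 = 0.05968 hr

Final: 0.05968 hr


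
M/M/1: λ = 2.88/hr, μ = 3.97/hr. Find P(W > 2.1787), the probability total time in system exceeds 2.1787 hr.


W ~ Exponential(μ−λ) for M/M/1.
μ − λ = 3.97 − 2.88 = 1.0900
P(W > t) = e^{−(μ−λ)t} = e^{−2.3748} = 0.093035

Final: 0.093035


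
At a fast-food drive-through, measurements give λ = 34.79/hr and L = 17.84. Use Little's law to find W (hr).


W = L/λ = 17.84/34.79 = 0.5128 hr

Final: 0.5128 hr


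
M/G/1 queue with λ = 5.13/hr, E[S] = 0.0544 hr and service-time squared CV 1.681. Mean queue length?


ρ = λ·E[S] = 5.13·0.0544 = 0.2791
Lq = ρ²(1+C_s²)/(2(1−ρ)) = 0.07788·(1+1.681)/(2·0.7209)
= 0.07788·2.6810/1.4419 = 0.14481

Final: 0.14481


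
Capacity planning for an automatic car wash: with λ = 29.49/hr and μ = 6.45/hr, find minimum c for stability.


Stability requires cμ > λ ⇔ c > λ/μ.
λ/μ = 29.49/6.45 = 4.5721
Minimum integer c = ⌊4.5721⌋ + 1 = 5
Check: 5·6.45 = 32.25 > 29.49, while 4·6.45 = 25.80 ≤ 29.49

Final: 5 servers


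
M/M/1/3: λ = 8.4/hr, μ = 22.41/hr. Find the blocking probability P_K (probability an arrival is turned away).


ρ = λ/μ = 8.4/22.41 = 0.3748
P_K = (1−ρ)ρ^K/(1−ρ^(K+1)) = (0.6252·0.052664)/(1 − 0.019740)
= 0.032924/0.980260 = 0.033587

Final: 0.033587


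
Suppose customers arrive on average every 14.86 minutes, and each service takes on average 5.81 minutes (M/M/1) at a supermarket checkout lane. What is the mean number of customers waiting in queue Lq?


λ = 60/14.86 = 4.0377 /hr
μ = 60/5.81 = 10.3270 /hr
ρ = λ/μ = 4.0377/10.3270 = 0.3910
Lq = ρ²/(1−ρ) = 0.1529/0.6090 = 0.2510

Final: 0.2510


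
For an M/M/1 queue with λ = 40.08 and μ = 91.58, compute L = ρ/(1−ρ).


ρ = λ/μ = 40.08/91.58 = 0.4377
L = ρ/(1−ρ) = 0.4377/(1 − 0.4377) = 0.4377/0.5623 = 0.7783

Final: 0.7783


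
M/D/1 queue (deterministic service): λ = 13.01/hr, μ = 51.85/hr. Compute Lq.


ρ = 13.01/51.85 = 0.2509
M/D/1: Lq = ρ²/(2(1−ρ)) = 0.06296/(2·0.7491) = 0.04202

Final: 0.04202


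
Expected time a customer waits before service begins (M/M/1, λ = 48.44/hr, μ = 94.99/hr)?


ρ = 48.44/94.99 = 0.5099
Wq = ρ/(μ−λ) = 0.5099/(94.99 − 48.44) = 0.5099/46.55 = 0.01095 hr

Final: 0.01095 hr


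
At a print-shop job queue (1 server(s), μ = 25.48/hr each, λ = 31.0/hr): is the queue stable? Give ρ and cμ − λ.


Total capacity cμ = 1·25.48 = 25.48/hr
ρ = λ/(cμ) = 31.0/25.48 = 1.2166
Stable ⇔ ρ < 1: NO
Spare capacity = cμ − λ = 25.48 − 31.0 = -5.52/hr

Final: ρ = 1.2166; unstable; margin = -5.52/hr


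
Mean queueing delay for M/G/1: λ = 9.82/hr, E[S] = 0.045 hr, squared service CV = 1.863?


ρ = λ·E[S] = 9.82·0.045 = 0.4419
E[S²] = E[S]²(1+C_s²) = 0.045²·(1+1.863) = 0.005798
Wq = λ·E[S²]/(2(1−ρ)) = 9.82·0.005798/(2·0.5581) = 0.05101 hr

Final: 0.05101 hr


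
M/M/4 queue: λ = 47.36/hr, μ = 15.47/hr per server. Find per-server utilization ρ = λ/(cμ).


ρ = λ/(cμ) = 47.36/(4·15.47) = 47.36/61.88 = 0.7654

Final: 0.7654


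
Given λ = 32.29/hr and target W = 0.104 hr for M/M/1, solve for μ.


W = 1/(μ−λ) ⇒ μ − λ = 1/W = 1/0.104 = 9.6154
μ = λ + 1/W = 32.29 + 9.6154 = 41.9054 per hr

Final: 41.9054 /hr


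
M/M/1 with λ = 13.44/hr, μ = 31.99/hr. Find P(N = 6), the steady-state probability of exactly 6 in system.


ρ = 13.44/31.99 = 0.4201
P_n = (1−ρ)·ρ^n = (1 − 0.4201)·0.4201^6 = 0.5799·0.005499 = 0.003189

Final: 0.003189


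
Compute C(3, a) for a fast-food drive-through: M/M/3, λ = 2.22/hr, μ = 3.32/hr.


a = λ/μ = 0.6687; ρ = a/3 = 0.2229
P₀ = 0.511153 (from M/M/c formula)
C(c,a) = [a^c/(c!(1−ρ))]·P₀ = [0.29898/(6·0.7771)]·0.511153
= 0.06412·0.511153 = 0.032777

Final: 0.032777


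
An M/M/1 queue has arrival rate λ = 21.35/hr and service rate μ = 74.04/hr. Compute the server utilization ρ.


ρ = λ/μ = 21.35/74.04 = 0.2884

Final: 0.2884


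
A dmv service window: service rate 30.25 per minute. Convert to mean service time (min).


Mean service time = 1/μ = 1/30.25 minute = 0.03306 minute
In minutes: 0.03306 × 1 = 0.03306 min

Final: 0.03306 min


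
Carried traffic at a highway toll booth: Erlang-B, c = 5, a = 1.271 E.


B(5,1.271) = 0.007770 (Erlang-B)
Carried load = a(1 − B) = 1.271·(1 − 0.007770) = 1.271·0.992230 = 1.2611 E

Final: 1.2611 Erlangs


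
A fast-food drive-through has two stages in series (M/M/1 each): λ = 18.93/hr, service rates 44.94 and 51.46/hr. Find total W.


Each node sees arrival rate λ = 18.93/hr (tandem ⇒ throughput preserved).
W₁ = 1/(μ₁−λ) = 1/(44.94−18.93) = 0.03845 hr
W₂ = 1/(μ₂−λ) = 1/(51.46−18.93) = 0.03074 hr
W_total = W₁ + W₂ = 0.03845 + 0.03074 = 0.06919 hr

Final: 0.06919 hr


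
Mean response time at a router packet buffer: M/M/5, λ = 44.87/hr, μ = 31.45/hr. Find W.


a = 1.4267; ρ = 0.2853; P₀ = 0.239806
Lq = P₀·a^c·ρ/(c!(1−ρ)²) = 0.006600
Wq = Lq/λ = 0.006600/44.87 = 0.0001471 hr
W = Wq + 1/μ = 0.0001471 + 0.03180 = 0.03194 hr

Final: 0.03194 hr


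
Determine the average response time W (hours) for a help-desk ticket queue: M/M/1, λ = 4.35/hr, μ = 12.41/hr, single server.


W = 1/(μ−λ) = 1/(12.41 − 4.35) = 1/8.06 = 0.1241 hr

Final: 0.1241 hr


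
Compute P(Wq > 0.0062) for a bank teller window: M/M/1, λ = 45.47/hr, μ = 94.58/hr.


ρ = 45.47/94.58 = 0.4808
P(Wq > t) = ρ·e^{−(μ−λ)t} = 0.4808·e^{−0.3045}
= 0.4808·0.737505 = 0.354561

Final: 0.354561


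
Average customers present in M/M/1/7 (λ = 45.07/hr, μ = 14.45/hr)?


ρ = 45.07/14.45 = 3.1190
L = ρ[1 − (K+1)ρ^K + Kρ^(K+1)] / [(1−ρ)(1−ρ^(K+1))]
Numerator: 3.1190·(1 − 8·2871.692784 + 7·8956.899222) = 123905.858518
Denominator: (-2.1190)·(-8955.899222) = 18977.829356
L = 123905.858518/18977.829356 = 6.5290

Final: 6.5290


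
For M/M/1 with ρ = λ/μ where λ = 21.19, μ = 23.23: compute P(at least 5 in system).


ρ = 21.19/23.23 = 0.9122
P(N ≥ n) = ρ^n = 0.9122^5 = 0.631551

Final: 0.631551


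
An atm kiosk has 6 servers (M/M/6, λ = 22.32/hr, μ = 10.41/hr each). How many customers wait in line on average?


a = λ/μ = 2.1441; ρ = a/6 = 0.3573
P₀ = 0.116910
Lq = P₀·a^c·ρ / (c!·(1−ρ)²) = 0.116910·97.15402·0.3573/(720·0.41300)
= 0.01365

Final: 0.01365


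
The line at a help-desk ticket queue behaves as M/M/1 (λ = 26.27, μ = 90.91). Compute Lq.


ρ = 26.27/90.91 = 0.2890
Lq = ρ²/(1−ρ) = 0.08350/0.7110 = 0.1174

Final: 0.1174


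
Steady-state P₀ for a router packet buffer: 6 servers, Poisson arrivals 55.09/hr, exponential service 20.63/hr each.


a = λ/μ = 55.09/20.63 = 2.6704; ρ = a/c = 0.4451
Σ_{k=0}^{5} a^k/k! (terms k=0..5) = 1.00000 + 2.67038 + 3.56547 + 3.17373 + 2.11877 + 1.13158 = 13.65993
Tail: a^6/(6!(1−ρ)) = 362.61124/(720·0.5549) = 0.90754
P₀ = 1/(13.65993 + 0.90754) = 1/14.56747 = 0.068646

Final: 0.068646


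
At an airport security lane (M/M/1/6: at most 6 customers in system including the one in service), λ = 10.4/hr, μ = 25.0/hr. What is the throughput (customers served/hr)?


ρ = 0.4160; P_K = (1−ρ)ρ^6/(1−ρ^7) = 0.003033
λ_eff = λ(1 − P_K) = 10.4·(1 − 0.003033) = 10.4·0.996967 = 10.3685 /hr

Final: 10.3685 /hr


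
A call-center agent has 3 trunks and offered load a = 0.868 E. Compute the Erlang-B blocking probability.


B(c,a) = (a^c/c!) / Σ_{k=0}^{c} a^k/k!
a^3/3! = 0.108995
Σ terms (k=0..3): 1.00000 + 0.86800 + 0.37671 + 0.10900 = 2.353707
B = 0.108995/2.353707 = 0.046308

Final: 0.046308


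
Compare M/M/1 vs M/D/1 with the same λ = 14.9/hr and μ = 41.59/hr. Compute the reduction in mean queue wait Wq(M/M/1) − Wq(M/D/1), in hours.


ρ = 14.9/41.59 = 0.3583
Wq(M/M/1) = ρ/(μ−λ) = 0.3583/26.69 = 0.01342 hr
Wq(M/D/1) = ρ/(2(μ−λ)) = 0.006711 hr
Savings = 0.01342 − 0.006711 = 0.006711 hr

Final: 0.006711 hr


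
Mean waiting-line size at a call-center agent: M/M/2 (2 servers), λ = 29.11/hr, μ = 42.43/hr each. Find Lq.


a = λ/μ = 0.6861; ρ = a/2 = 0.3430
P₀ = 0.489164
Lq = P₀·a^c·ρ / (c!·(1−ρ)²) = 0.489164·0.47069·0.3430/(2·0.43160)
= 0.09150

Final: 0.09150


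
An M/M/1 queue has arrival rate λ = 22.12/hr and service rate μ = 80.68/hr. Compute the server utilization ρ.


ρ = λ/μ = 22.12/80.68 = 0.2742

Final: 0.2742


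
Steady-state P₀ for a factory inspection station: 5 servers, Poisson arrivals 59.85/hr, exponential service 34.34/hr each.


a = λ/μ = 59.85/34.34 = 1.7429; ρ = a/c = 0.3486
Σ_{k=0}^{4} a^k/k! (terms k=0..4) = 1.00000 + 1.74287 + 1.51879 + 0.88235 + 0.38445 = 5.52846
Tail: a^5/(5!(1−ρ)) = 16.08123/(120·0.6514) = 0.20572
P₀ = 1/(5.52846 + 0.20572) = 1/5.73418 = 0.174393

Final: 0.174393


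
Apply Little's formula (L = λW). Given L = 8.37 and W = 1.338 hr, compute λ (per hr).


λ = L/W = 8.37/1.338 = 6.2556 /hr

Final: 6.2556 /hr


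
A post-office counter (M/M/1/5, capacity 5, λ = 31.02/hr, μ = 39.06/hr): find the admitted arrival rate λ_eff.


ρ = 0.7942; P_K = (1−ρ)ρ^5/(1−ρ^6) = 0.086800
λ_eff = λ(1 − P_K) = 31.02·(1 − 0.086800) = 31.02·0.913200 = 28.3275 /hr

Final: 28.3275 /hr


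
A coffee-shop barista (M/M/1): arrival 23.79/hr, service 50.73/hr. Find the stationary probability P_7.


ρ = 23.79/50.73 = 0.4690
P_n = (1−ρ)·ρ^n = (1 − 0.4690)·0.4690^7 = 0.5310·0.004988 = 0.002649

Final: 0.002649


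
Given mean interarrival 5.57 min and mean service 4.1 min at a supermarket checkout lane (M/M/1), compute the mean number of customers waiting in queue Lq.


λ = 60/5.57 = 10.7720 /hr
μ = 60/4.1 = 14.6341 /hr
ρ = λ/μ = 10.7720/14.6341 = 0.7361
Lq = ρ²/(1−ρ) = 0.5418/0.2639 = 2.0530

Final: 2.0530


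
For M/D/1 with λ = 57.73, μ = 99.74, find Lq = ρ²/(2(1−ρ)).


ρ = 57.73/99.74 = 0.5788
M/D/1: Lq = ρ²/(2(1−ρ)) = 0.3350/(2·0.4212) = 0.39770

Final: 0.39770


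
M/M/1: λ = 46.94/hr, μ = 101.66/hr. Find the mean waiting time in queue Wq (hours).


ρ = 46.94/101.66 = 0.4617
Wq = ρ/(μ−λ) = 0.4617/(101.66 − 46.94) = 0.4617/54.72 = 0.008438 hr

Final: 0.008438 hr


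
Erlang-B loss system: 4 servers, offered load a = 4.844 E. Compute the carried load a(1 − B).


B(4,4.844) = 0.385814 (Erlang-B)
Carried load = a(1 − B) = 4.844·(1 − 0.385814) = 4.844·0.614186 = 2.9751 E

Final: 2.9751 Erlangs


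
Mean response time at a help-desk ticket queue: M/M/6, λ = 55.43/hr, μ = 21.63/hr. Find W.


a = 2.5626; ρ = 0.4271; P₀ = 0.076595
Lq = P₀·a^c·ρ/(c!(1−ρ)²) = 0.03921
Wq = Lq/λ = 0.03921/55.43 = 0.0007074 hr
W = Wq + 1/μ = 0.0007074 + 0.04623 = 0.04694 hr

Final: 0.04694 hr


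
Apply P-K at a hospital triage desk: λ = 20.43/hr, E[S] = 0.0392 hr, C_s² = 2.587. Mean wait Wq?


ρ = λ·E[S] = 20.43·0.0392 = 0.8009
E[S²] = E[S]²(1+C_s²) = 0.0392²·(1+2.587) = 0.005512
Wq = λ·E[S²]/(2(1−ρ)) = 20.43·0.005512/(2·0.1991) = 0.28273 hr

Final: 0.28273 hr


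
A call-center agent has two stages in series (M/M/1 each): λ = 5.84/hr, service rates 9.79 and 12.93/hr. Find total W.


Each node sees arrival rate λ = 5.84/hr (tandem ⇒ throughput preserved).
W₁ = 1/(μ₁−λ) = 1/(9.79−5.84) = 0.25316 hr
W₂ = 1/(μ₂−λ) = 1/(12.93−5.84) = 0.14104 hr
W_total = W₁ + W₂ = 0.25316 + 0.14104 = 0.39421 hr

Final: 0.39421 hr


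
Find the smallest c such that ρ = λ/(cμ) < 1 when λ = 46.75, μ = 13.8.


Stability requires cμ > λ ⇔ c > λ/μ.
λ/μ = 46.75/13.8 = 3.3877
Minimum integer c = ⌊3.3877⌋ + 1 = 4
Check: 4·13.8 = 55.20 > 46.75, while 3·13.8 = 41.40 ≤ 46.75

Final: 4 servers


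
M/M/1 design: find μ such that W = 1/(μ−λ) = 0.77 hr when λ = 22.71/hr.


W = 1/(μ−λ) ⇒ μ − λ = 1/W = 1/0.77 = 1.2987
μ = λ + 1/W = 22.71 + 1.2987 = 24.0087 per hr

Final: 24.0087 /hr


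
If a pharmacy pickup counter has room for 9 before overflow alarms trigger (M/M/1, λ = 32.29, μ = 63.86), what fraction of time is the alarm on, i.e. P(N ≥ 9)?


ρ = 32.29/63.86 = 0.5056
P(N ≥ n) = ρ^n = 0.5056^9 = 0.002160

Final: 0.002160


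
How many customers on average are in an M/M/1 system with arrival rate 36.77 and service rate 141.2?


ρ = λ/μ = 36.77/141.2 = 0.2604
L = ρ/(1−ρ) = 0.2604/(1 − 0.2604) = 0.2604/0.7396 = 0.3521

Final: 0.3521


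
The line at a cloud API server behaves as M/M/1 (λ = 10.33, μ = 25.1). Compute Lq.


ρ = 10.33/25.1 = 0.4116
Lq = ρ²/(1−ρ) = 0.1694/0.5884 = 0.2878

Final: 0.2878


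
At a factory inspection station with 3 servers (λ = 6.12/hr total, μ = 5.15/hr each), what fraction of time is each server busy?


ρ = λ/(cμ) = 6.12/(3·5.15) = 6.12/15.45 = 0.3961

Final: 0.3961


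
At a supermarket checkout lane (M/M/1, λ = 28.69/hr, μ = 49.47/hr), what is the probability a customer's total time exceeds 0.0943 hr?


W ~ Exponential(μ−λ) for M/M/1.
μ − λ = 49.47 − 28.69 = 20.7800
P(W > t) = e^{−(μ−λ)t} = e^{−1.9596} = 0.140921

Final: 0.140921


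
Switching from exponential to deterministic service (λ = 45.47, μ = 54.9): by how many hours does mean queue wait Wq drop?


ρ = 45.47/54.9 = 0.8282
Wq(M/M/1) = ρ/(μ−λ) = 0.8282/9.43 = 0.08783 hr
Wq(M/D/1) = ρ/(2(μ−λ)) = 0.04391 hr
Savings = 0.08783 − 0.04391 = 0.04391 hr

Final: 0.04391 hr


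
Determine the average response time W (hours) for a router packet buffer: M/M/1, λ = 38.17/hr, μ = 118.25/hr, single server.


W = 1/(μ−λ) = 1/(118.25 − 38.17) = 1/80.08 = 0.01249 hr

Final: 0.01249 hr


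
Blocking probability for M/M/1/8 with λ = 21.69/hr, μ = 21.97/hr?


ρ = λ/μ = 21.69/21.97 = 0.9873
P_K = (1−ρ)ρ^K/(1−ρ^(K+1)) = (0.01274·0.902477)/(1 − 0.890975)
= 0.011502/0.109025 = 0.105496

Final: 0.105496


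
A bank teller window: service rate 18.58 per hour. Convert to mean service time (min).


Mean service time = 1/μ = 1/18.58 hour = 0.05382 hour
In minutes: 0.05382 × 60 = 3.2293 min

Final: 3.2293 min


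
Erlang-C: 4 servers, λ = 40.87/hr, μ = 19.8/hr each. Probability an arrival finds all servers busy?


a = λ/μ = 2.0641; ρ = a/4 = 0.5160
P₀ = 0.121608 (from M/M/c formula)
C(c,a) = [a^c/(c!(1−ρ))]·P₀ = [18.15339/(24·0.4840)]·0.121608
= 1.56291·0.121608 = 0.190061

Final: 0.190061


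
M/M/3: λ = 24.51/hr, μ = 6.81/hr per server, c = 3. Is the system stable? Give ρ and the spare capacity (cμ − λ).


Total capacity cμ = 3·6.81 = 20.43/hr
ρ = λ/(cμ) = 24.51/20.43 = 1.1997
Stable ⇔ ρ < 1: NO
Spare capacity = cμ − λ = 20.43 − 24.51 = -4.08/hr

Final: ρ = 1.1997; unstable; margin = -4.08/hr


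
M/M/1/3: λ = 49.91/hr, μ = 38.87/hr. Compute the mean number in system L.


ρ = 49.91/38.87 = 1.2840
L = ρ[1 − (K+1)ρ^K + Kρ^(K+1)] / [(1−ρ)(1−ρ^(K+1))]
Numerator: 1.2840·(1 − 4·2.116991 + 3·2.718267) = 0.881913
Denominator: (-0.2840)·(-1.718267) = 0.488029
L = 0.881913/0.488029 = 1.8071

Final: 1.8071


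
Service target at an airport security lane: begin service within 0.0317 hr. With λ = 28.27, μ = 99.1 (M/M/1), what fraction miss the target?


ρ = 28.27/99.1 = 0.2853
P(Wq > t) = ρ·e^{−(μ−λ)t} = 0.2853·e^{−2.2453}
= 0.2853·0.105895 = 0.030208

Final: 0.030208


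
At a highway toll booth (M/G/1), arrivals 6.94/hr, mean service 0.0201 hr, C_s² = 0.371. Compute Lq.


ρ = λ·E[S] = 6.94·0.0201 = 0.1395
Lq = ρ²(1+C_s²)/(2(1−ρ)) = 0.01946·(1+0.371)/(2·0.8605)
= 0.01946·1.3710/1.7210 = 0.01550

Final: 0.01550


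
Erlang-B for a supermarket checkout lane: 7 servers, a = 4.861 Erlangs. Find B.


B(c,a) = (a^c/c!) / Σ_{k=0}^{c} a^k/k!
a^7/7! = 12.724737
Σ terms (k=0..7): 1.00000 + 4.86100 + 11.81466 + 19.14369 + 23.26437 + 22.61762 + 18.32404 + 12.72474 = 113.750110
B = 12.724737/113.750110 = 0.111866

Final: 0.111866


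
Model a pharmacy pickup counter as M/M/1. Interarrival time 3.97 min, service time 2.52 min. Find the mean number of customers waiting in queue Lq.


λ = 60/3.97 = 15.1134 /hr
μ = 60/2.52 = 23.8095 /hr
ρ = λ/μ = 15.1134/23.8095 = 0.6348
Lq = ρ²/(1−ρ) = 0.4029/0.3652 = 1.1032

Final: 1.1032


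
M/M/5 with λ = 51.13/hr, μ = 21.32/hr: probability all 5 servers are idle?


a = λ/μ = 51.13/21.32 = 2.3982; ρ = a/c = 0.4796
Σ_{k=0}^{4} a^k/k! (terms k=0..4) = 1.00000 + 2.39822 + 2.87572 + 2.29887 + 1.37830 = 9.95111
Tail: a^5/(5!(1−ρ)) = 79.33101/(120·0.5204) = 1.27046
P₀ = 1/(9.95111 + 1.27046) = 1/11.22157 = 0.089114

Final: 0.089114


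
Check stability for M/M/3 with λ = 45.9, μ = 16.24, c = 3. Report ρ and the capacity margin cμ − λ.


Total capacity cμ = 3·16.24 = 48.72/hr
ρ = λ/(cμ) = 45.9/48.72 = 0.9421
Stable ⇔ ρ < 1: YES
Spare capacity = cμ − λ = 48.72 − 45.9 = 2.82/hr

Final: ρ = 0.9421; stable; margin = 2.82/hr


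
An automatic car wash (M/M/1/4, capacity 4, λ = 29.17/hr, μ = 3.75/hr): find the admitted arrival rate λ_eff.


ρ = 7.7787; P_K = (1−ρ)ρ^4/(1−ρ^5) = 0.871474
λ_eff = λ(1 − P_K) = 29.17·(1 − 0.871474) = 29.17·0.128526 = 3.7491 /hr

Final: 3.7491 /hr


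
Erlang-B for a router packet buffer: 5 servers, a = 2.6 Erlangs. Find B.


B(c,a) = (a^c/c!) / Σ_{k=0}^{c} a^k/k!
a^5/5! = 0.990115
Σ terms (k=0..5): 1.00000 + 2.60000 + 3.38000 + 2.92933 + 1.90407 + 0.99011 = 12.803515
B = 0.990115/12.803515 = 0.077331

Final: 0.077331


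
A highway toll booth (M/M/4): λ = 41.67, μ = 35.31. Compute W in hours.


a = 1.1801; ρ = 0.2950; P₀ = 0.306277
Lq = P₀·a^c·ρ/(c!(1−ρ)²) = 0.01469
Wq = Lq/λ = 0.01469/41.67 = 0.0003526 hr
W = Wq + 1/μ = 0.0003526 + 0.02832 = 0.02867 hr

Final: 0.02867 hr


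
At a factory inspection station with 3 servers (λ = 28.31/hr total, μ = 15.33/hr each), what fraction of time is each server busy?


ρ = λ/(cμ) = 28.31/(3·15.33) = 28.31/45.99 = 0.6156

Final: 0.6156


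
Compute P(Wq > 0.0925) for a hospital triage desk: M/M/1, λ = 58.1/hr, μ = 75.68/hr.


ρ = 58.1/75.68 = 0.7677
P(Wq > t) = ρ·e^{−(μ−λ)t} = 0.7677·e^{−1.6262}
= 0.7677·0.196685 = 0.150997

Final: 0.150997


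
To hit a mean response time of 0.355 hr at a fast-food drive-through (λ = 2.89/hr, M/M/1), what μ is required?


W = 1/(μ−λ) ⇒ μ − λ = 1/W = 1/0.355 = 2.8169
μ = λ + 1/W = 2.89 + 2.8169 = 5.7069 per hr

Final: 5.7069 /hr


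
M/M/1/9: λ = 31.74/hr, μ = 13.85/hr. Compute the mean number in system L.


ρ = 31.74/13.85 = 2.2917
L = ρ[1 − (K+1)ρ^K + Kρ^(K+1)] / [(1−ρ)(1−ρ^(K+1))]
Numerator: 2.2917·(1 − 10·1743.469447 + 9·3995.503268) = 42455.595731
Denominator: (-1.2917)·(-3994.503268) = 5159.686892
L = 42455.595731/5159.686892 = 8.2283

Final: 8.2283


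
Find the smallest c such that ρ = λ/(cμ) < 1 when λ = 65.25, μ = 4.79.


Stability requires cμ > λ ⇔ c > λ/μ.
λ/μ = 65.25/4.79 = 13.6221
Minimum integer c = ⌊13.6221⌋ + 1 = 14
Check: 14·4.79 = 67.06 > 65.25, while 13·4.79 = 62.27 ≤ 65.25

Final: 14 servers


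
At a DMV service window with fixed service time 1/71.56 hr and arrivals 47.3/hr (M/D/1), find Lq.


ρ = 47.3/71.56 = 0.6610
M/D/1: Lq = ρ²/(2(1−ρ)) = 0.4369/(2·0.3390) = 0.64436

Final: 0.64436


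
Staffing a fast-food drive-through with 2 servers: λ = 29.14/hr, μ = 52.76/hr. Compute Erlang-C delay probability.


a = λ/μ = 0.5523; ρ = a/2 = 0.2762
P₀ = 0.567206 (from M/M/c formula)
C(c,a) = [a^c/(c!(1−ρ))]·P₀ = [0.30505/(2·0.7238)]·0.567206
= 0.21071·0.567206 = 0.119519

Final: 0.119519


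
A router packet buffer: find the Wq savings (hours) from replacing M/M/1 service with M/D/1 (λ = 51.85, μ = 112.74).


ρ = 51.85/112.74 = 0.4599
Wq(M/M/1) = ρ/(μ−λ) = 0.4599/60.89 = 0.007553 hr
Wq(M/D/1) = ρ/(2(μ−λ)) = 0.003777 hr
Savings = 0.007553 − 0.003777 = 0.003777 hr

Final: 0.003777 hr


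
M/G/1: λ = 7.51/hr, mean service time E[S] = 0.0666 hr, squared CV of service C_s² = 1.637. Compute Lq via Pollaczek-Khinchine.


ρ = λ·E[S] = 7.51·0.0666 = 0.5002
Lq = ρ²(1+C_s²)/(2(1−ρ)) = 0.2502·(1+1.637)/(2·0.4998)
= 0.2502·2.6370/0.9997 = 0.65991

Final: 0.65991


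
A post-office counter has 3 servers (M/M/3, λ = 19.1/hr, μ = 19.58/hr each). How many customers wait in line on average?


a = λ/μ = 0.9755; ρ = a/3 = 0.3252
P₀ = 0.373062
Lq = P₀·a^c·ρ / (c!·(1−ρ)²) = 0.373062·0.92824·0.3252/(6·0.45541)
= 0.04121

Final: 0.04121


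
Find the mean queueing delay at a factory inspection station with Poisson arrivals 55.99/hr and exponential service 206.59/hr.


ρ = 55.99/206.59 = 0.2710
Wq = ρ/(μ−λ) = 0.2710/(206.59 − 55.99) = 0.2710/150.60 = 0.001800 hr

Final: 0.001800 hr


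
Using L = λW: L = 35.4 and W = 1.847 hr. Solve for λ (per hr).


λ = L/W = 35.4/1.847 = 19.1662 /hr

Final: 19.1662 /hr


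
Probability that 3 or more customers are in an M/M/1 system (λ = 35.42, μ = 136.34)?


ρ = 35.42/136.34 = 0.2598
P(N ≥ n) = ρ^n = 0.2598^3 = 0.017534

Final: 0.017534


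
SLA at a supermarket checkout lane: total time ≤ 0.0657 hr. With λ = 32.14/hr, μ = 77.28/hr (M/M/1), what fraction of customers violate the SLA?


W ~ Exponential(μ−λ) for M/M/1.
μ − λ = 77.28 − 32.14 = 45.1400
P(W > t) = e^{−(μ−λ)t} = e^{−2.9657} = 0.051524

Final: 0.051524


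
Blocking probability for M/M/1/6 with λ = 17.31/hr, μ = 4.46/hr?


ρ = λ/μ = 17.31/4.46 = 3.8812
P_K = (1−ρ)ρ^K/(1−ρ^(K+1)) = (-2.8812·3418.009417)/(1 − 13265.861663)
= -9847.852245/-13264.861663 = 0.742401

Final: 0.742401


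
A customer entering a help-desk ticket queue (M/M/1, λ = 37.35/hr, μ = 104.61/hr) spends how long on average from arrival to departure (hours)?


W = 1/(μ−λ) = 1/(104.61 − 37.35) = 1/67.26 = 0.01487 hr

Final: 0.01487 hr


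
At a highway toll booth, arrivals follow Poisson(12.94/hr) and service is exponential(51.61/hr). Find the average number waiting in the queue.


ρ = 12.94/51.61 = 0.2507
Lq = ρ²/(1−ρ) = 0.06286/0.7493 = 0.08390

Final: 0.08390


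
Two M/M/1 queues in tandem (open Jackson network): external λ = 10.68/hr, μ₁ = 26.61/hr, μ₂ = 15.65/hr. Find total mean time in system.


Each node sees arrival rate λ = 10.68/hr (tandem ⇒ throughput preserved).
W₁ = 1/(μ₁−λ) = 1/(26.61−10.68) = 0.06277 hr
W₂ = 1/(μ₂−λ) = 1/(15.65−10.68) = 0.20121 hr
W_total = W₁ + W₂ = 0.06277 + 0.20121 = 0.26398 hr

Final: 0.26398 hr


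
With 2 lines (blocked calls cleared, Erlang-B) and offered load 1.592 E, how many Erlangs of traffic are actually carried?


B(2,1.592) = 0.328364 (Erlang-B)
Carried load = a(1 − B) = 1.592·(1 − 0.328364) = 1.592·0.671636 = 1.0692 E

Final: 1.0692 Erlangs


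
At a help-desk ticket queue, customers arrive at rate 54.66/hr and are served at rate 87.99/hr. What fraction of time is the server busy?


ρ = λ/μ = 54.66/87.99 = 0.6212

Final: 0.6212


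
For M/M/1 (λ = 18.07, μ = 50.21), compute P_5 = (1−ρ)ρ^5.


ρ = 18.07/50.21 = 0.3599
P_n = (1−ρ)·ρ^n = (1 − 0.3599)·0.3599^5 = 0.6401·0.006037 = 0.003865

Final: 0.003865


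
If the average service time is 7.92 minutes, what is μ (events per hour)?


μ = 1/(service time) in consistent units.
1 hour = 60 min, so μ = 60/7.92 = 7.5758 per hour

Final: 7.5758 /hr


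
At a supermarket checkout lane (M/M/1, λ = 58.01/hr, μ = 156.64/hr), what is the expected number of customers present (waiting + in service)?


ρ = λ/μ = 58.01/156.64 = 0.3703
L = ρ/(1−ρ) = 0.3703/(1 − 0.3703) = 0.3703/0.6297 = 0.5882

Final: 0.5882


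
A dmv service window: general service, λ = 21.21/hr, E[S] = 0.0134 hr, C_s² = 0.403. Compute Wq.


ρ = λ·E[S] = 21.21·0.0134 = 0.2842
E[S²] = E[S]²(1+C_s²) = 0.0134²·(1+0.403) = 0.0002519
Wq = λ·E[S²]/(2(1−ρ)) = 21.21·0.0002519/(2·0.7158) = 0.003732 hr

Final: 0.003732 hr


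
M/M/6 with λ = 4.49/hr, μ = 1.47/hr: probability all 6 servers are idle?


a = λ/μ = 4.49/1.47 = 3.0544; ρ = a/c = 0.5091
Σ_{k=0}^{5} a^k/k! (terms k=0..5) = 1.00000 + 3.05442 + 4.66475 + 4.74937 + 3.62664 + 2.21546 = 19.31064
Tail: a^6/(6!(1−ρ)) = 812.03367/(720·0.4909) = 2.29732
P₀ = 1/(19.31064 + 2.29732) = 1/21.60796 = 0.046279

Final: 0.046279


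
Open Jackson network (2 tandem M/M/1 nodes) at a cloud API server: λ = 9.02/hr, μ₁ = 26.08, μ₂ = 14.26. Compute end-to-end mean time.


Each node sees arrival rate λ = 9.02/hr (tandem ⇒ throughput preserved).
W₁ = 1/(μ₁−λ) = 1/(26.08−9.02) = 0.05862 hr
W₂ = 1/(μ₂−λ) = 1/(14.26−9.02) = 0.19084 hr
W_total = W₁ + W₂ = 0.05862 + 0.19084 = 0.24946 hr

Final: 0.24946 hr


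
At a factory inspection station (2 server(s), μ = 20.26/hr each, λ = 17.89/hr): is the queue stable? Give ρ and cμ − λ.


Total capacity cμ = 2·20.26 = 40.52/hr
ρ = λ/(cμ) = 17.89/40.52 = 0.4415
Stable ⇔ ρ < 1: YES
Spare capacity = cμ − λ = 40.52 − 17.89 = 22.63/hr

Final: ρ = 0.4415; stable; margin = 22.63/hr


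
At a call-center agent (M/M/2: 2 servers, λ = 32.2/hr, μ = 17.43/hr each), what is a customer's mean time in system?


a = 1.8474; ρ = 0.9237; P₀ = 0.039666
Lq = P₀·a^c·ρ/(c!(1−ρ)²) = 10.73804
Wq = Lq/λ = 10.73804/32.2 = 0.33348 hr
W = Wq + 1/μ = 0.33348 + 0.05737 = 0.39085 hr

Final: 0.39085 hr


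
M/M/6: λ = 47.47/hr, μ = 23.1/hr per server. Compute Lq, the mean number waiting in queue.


a = λ/μ = 2.0550; ρ = a/6 = 0.3425
P₀ = 0.127872
Lq = P₀·a^c·ρ / (c!·(1−ρ)²) = 0.127872·75.30842·0.3425/(720·0.43231)
= 0.01060

Final: 0.01060


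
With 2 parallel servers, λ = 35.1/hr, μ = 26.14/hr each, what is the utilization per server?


ρ = λ/(cμ) = 35.1/(2·26.14) = 35.1/52.28 = 0.6714

Final: 0.6714


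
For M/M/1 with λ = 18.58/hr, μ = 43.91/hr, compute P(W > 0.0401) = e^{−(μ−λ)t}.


W ~ Exponential(μ−λ) for M/M/1.
μ − λ = 43.91 − 18.58 = 25.3300
P(W > t) = e^{−(μ−λ)t} = e^{−1.0157} = 0.362137

Final: 0.362137


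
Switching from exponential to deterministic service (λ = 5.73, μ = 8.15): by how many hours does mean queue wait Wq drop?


ρ = 5.73/8.15 = 0.7031
Wq(M/M/1) = ρ/(μ−λ) = 0.7031/2.42 = 0.29052 hr
Wq(M/D/1) = ρ/(2(μ−λ)) = 0.14526 hr
Savings = 0.29052 − 0.14526 = 0.14526 hr

Final: 0.14526 hr


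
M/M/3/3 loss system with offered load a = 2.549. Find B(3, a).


B(c,a) = (a^c/c!) / Σ_{k=0}^{c} a^k/k!
a^3/3! = 2.760313
Σ terms (k=0..3): 1.00000 + 2.54900 + 3.24870 + 2.76031 = 9.558013
B = 2.760313/9.558013 = 0.288796

Final: 0.288796


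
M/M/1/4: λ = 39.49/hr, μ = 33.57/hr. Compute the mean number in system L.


ρ = 39.49/33.57 = 1.1763
L = ρ[1 − (K+1)ρ^K + Kρ^(K+1)] / [(1−ρ)(1−ρ^(K+1))]
Numerator: 1.1763·(1 − 5·1.914887 + 4·2.252573) = 0.512721
Denominator: (-0.1763)·(-1.252573) = 0.220889
L = 0.512721/0.220889 = 2.3212

Final: 2.3212


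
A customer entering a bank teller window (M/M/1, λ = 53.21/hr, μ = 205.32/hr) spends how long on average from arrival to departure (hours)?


W = 1/(μ−λ) = 1/(205.32 − 53.21) = 1/152.11 = 0.006574 hr

Final: 0.006574 hr


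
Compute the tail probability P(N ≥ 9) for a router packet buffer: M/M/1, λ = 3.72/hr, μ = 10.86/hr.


ρ = 3.72/10.86 = 0.3425
P(N ≥ n) = ρ^n = 0.3425^9 = 0.00006493

Final: 0.00006493


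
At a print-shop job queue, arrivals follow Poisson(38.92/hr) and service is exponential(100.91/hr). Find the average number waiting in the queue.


ρ = 38.92/100.91 = 0.3857
Lq = ρ²/(1−ρ) = 0.1488/0.6143 = 0.2422

Final: 0.2422


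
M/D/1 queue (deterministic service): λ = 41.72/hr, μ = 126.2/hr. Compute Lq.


ρ = 41.72/126.2 = 0.3306
M/D/1: Lq = ρ²/(2(1−ρ)) = 0.1093/(2·0.6694) = 0.08163

Final: 0.08163


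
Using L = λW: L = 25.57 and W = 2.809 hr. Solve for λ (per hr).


λ = L/W = 25.57/2.809 = 9.1029 /hr

Final: 9.1029 /hr


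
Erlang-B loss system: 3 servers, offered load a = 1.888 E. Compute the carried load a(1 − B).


B(3,1.888) = 0.193657 (Erlang-B)
Carried load = a(1 − B) = 1.888·(1 − 0.193657) = 1.888·0.806343 = 1.5224 E

Final: 1.5224 Erlangs


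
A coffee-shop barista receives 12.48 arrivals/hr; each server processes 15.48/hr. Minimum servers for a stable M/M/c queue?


Stability requires cμ > λ ⇔ c > λ/μ.
λ/μ = 12.48/15.48 = 0.8062
Minimum integer c = ⌊0.8062⌋ + 1 = 1
Check: 1·15.48 = 15.48 > 12.48, while 0·15.48 = 0.00 ≤ 12.48

Final: 1 servers


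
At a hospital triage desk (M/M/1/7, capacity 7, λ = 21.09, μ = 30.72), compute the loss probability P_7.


ρ = λ/μ = 21.09/30.72 = 0.6865
P_K = (1−ρ)ρ^K/(1−ρ^(K+1)) = (0.3135·0.071877)/(1 − 0.049345)
= 0.022532/0.950655 = 0.023701

Final: 0.023701


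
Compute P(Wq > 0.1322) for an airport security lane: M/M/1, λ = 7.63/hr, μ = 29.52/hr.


ρ = 7.63/29.52 = 0.2585
P(Wq > t) = ρ·e^{−(μ−λ)t} = 0.2585·e^{−2.8939}
= 0.2585·0.055362 = 0.014309

Final: 0.014309


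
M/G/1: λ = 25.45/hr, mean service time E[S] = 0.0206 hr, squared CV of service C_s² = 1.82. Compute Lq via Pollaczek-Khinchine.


ρ = λ·E[S] = 25.45·0.0206 = 0.5243
Lq = ρ²(1+C_s²)/(2(1−ρ)) = 0.2749·(1+1.82)/(2·0.4757)
= 0.2749·2.8200/0.9515 = 0.81465

Final: 0.81465


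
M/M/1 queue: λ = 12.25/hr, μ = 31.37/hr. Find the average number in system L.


ρ = λ/μ = 12.25/31.37 = 0.3905
L = ρ/(1−ρ) = 0.3905/(1 − 0.3905) = 0.3905/0.6095 = 0.6407

Final: 0.6407


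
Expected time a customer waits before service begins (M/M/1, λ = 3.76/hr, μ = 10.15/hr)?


ρ = 3.76/10.15 = 0.3704
Wq = ρ/(μ−λ) = 0.3704/(10.15 − 3.76) = 0.3704/6.39 = 0.05797 hr

Final: 0.05797 hr


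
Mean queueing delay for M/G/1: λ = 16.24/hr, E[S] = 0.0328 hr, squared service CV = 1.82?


ρ = λ·E[S] = 16.24·0.0328 = 0.5327
E[S²] = E[S]²(1+C_s²) = 0.0328²·(1+1.82) = 0.003034
Wq = λ·E[S²]/(2(1−ρ)) = 16.24·0.003034/(2·0.4673) = 0.05271 hr

Final: 0.05271 hr


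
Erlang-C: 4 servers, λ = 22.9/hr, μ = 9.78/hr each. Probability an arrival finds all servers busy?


a = λ/μ = 2.3415; ρ = a/4 = 0.5854
P₀ = 0.088942 (from M/M/c formula)
C(c,a) = [a^c/(c!(1−ρ))]·P₀ = [30.05983/(24·0.4146)]·0.088942
= 3.02081·0.088942 = 0.268677

Final: 0.268677


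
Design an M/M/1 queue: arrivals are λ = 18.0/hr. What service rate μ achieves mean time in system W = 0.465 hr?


W = 1/(μ−λ) ⇒ μ − λ = 1/W = 1/0.465 = 2.1505
μ = λ + 1/W = 18.0 + 2.1505 = 20.1505 per hr

Final: 20.1505 /hr


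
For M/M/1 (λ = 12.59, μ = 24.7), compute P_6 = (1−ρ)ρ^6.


ρ = 12.59/24.7 = 0.5097
P_n = (1−ρ)·ρ^n = (1 − 0.5097)·0.5097^6 = 0.4903·0.017538 = 0.008598

Final: 0.008598


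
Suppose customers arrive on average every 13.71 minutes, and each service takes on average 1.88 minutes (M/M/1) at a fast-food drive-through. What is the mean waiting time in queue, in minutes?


λ = 60/13.71 = 4.3764 /hr
μ = 60/1.88 = 31.9149 /hr
ρ = λ/μ = 4.3764/31.9149 = 0.1371
Wq = ρ/(μ−λ) = 0.1371/(31.9149−4.3764) = 0.004979 hr
In minutes: 0.004979·60 = 0.2988 min

Final: 0.2988 min


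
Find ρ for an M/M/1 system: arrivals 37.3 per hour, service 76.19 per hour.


ρ = λ/μ = 37.3/76.19 = 0.4896

Final: 0.4896


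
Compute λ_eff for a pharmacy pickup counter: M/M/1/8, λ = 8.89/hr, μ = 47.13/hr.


ρ = 0.1886; P_K = (1−ρ)ρ^8/(1−ρ^9) = 0.000001300
λ_eff = λ(1 − P_K) = 8.89·(1 − 0.000001300) = 8.89·0.999999 = 8.8900 /hr

Final: 8.8900 /hr


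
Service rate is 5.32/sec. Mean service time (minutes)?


Mean service time = 1/μ = 1/5.32 second = 0.18797 second
In minutes: 0.18797 × 0.0166667 = 0.003133 min

Final: 0.003133 min


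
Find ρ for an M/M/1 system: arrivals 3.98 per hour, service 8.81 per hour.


ρ = λ/μ = 3.98/8.81 = 0.4518

Final: 0.4518


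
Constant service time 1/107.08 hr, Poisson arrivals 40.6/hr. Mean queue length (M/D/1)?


ρ = 40.6/107.08 = 0.3792
M/D/1: Lq = ρ²/(2(1−ρ)) = 0.1438/(2·0.6208) = 0.11578

Final: 0.11578


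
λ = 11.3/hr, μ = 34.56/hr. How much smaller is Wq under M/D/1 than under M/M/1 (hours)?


ρ = 11.3/34.56 = 0.3270
Wq(M/M/1) = ρ/(μ−λ) = 0.3270/23.26 = 0.01406 hr
Wq(M/D/1) = ρ/(2(μ−λ)) = 0.007029 hr
Savings = 0.01406 − 0.007029 = 0.007029 hr

Final: 0.007029 hr
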